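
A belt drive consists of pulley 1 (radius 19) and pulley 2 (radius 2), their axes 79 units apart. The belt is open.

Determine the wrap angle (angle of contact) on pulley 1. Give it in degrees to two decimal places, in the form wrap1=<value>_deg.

wrap1=204.85_deg

open belt: β = asin((r2−r1)/C) = asin(-17/79) = -12.4267°
wrap1 = π − 2β = 204.8533°
wrap2 = π + 2β = 155.1467°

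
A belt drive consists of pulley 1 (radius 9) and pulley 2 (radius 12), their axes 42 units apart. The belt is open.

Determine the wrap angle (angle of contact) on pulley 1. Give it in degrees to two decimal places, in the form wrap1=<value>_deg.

wrap1=171.81_deg

open belt: β = asin((r2−r1)/C) = asin(3/42) = 4.0960°
wrap1 = π − 2β = 171.8079°
wrap2 = π + 2β = 188.1921°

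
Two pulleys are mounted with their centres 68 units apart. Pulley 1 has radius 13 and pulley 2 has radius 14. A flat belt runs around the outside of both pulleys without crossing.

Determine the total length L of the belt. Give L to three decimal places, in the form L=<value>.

L=220.838

open belt: β = asin((r2−r1)/C) = asin(1/68) = 0.8426°
wrap1 = π − 2β = 178.3148°
wrap2 = π + 2β = 181.6852°
tangent length = C·cosβ = 67.9926
L = r1·wrap1 + r2·wrap2 + 2·C·cosβ = 13·3.1122 + 14·3.1710 + 2·67.9926 = 220.8377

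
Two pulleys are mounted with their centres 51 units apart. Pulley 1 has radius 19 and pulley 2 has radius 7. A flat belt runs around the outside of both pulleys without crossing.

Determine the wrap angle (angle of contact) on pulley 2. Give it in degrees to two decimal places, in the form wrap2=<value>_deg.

wrap2=152.78_deg

open belt: β = asin((r2−r1)/C) = asin(-12/51) = -13.6090°
wrap1 = π − 2β = 207.2179°
wrap2 = π + 2β = 152.7821°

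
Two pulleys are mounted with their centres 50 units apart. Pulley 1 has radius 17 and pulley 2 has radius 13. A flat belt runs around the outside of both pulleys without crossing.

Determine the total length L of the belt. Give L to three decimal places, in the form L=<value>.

L=194.568

open belt: β = asin((r2−r1)/C) = asin(-4/50) = -4.5886°
wrap1 = π − 2β = 189.1771°
wrap2 = π + 2β = 170.8229°
tangent length = C·cosβ = 49.8397
L = r1·wrap1 + r2·wrap2 + 2·C·cosβ = 17·3.3018 + 13·2.9814 + 2·49.8397 = 194.5680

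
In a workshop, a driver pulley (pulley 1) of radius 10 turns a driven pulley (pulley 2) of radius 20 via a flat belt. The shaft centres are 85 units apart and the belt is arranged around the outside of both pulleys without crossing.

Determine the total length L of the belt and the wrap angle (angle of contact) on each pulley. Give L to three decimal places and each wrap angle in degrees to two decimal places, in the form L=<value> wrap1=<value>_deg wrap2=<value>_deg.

open belt: β = asin((r2−r1)/C) = asin(10/85) = 6.7563°
wrap1 = π − 2β = 166.4873°
wrap2 = π + 2β = 193.5127°
tangent length = C·cosβ = 84.4097
L = r1·wrap1 + r2·wrap2 + 2·C·cosβ = 10·2.9058 + 20·3.3774 + 2·84.4097 = 265.4256

L=265.426 wrap1=166.49_deg wrap2=193.51_deg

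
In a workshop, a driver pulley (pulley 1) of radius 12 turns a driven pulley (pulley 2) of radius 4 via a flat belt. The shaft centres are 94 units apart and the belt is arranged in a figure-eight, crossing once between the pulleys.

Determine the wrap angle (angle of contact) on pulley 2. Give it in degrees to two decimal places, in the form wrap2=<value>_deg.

wrap2=199.60_deg

crossed belt: β = asin((r1+r2)/C) = asin(16/94) = 9.8002°
wrap1 = wrap2 = π + 2β = 199.6004°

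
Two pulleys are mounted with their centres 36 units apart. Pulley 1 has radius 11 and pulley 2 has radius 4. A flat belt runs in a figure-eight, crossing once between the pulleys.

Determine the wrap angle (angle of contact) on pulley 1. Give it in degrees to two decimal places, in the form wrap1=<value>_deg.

wrap1=229.25_deg

crossed belt: β = asin((r1+r2)/C) = asin(15/36) = 24.6243°
wrap1 = wrap2 = π + 2β = 229.2486°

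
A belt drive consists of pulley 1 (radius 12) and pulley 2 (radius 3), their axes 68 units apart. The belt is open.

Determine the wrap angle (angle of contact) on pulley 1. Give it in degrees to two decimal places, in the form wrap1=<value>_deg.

open belt: β = asin((r2−r1)/C) = asin(-9/68) = -7.6056°
wrap1 = π − 2β = 195.2112°
wrap2 = π + 2β = 164.7888°

wrap1=195.21_deg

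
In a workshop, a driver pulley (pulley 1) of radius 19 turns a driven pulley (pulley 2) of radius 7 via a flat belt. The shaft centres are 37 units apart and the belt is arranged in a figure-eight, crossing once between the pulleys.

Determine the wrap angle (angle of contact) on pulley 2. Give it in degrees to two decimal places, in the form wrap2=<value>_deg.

wrap2=269.29_deg

crossed belt: β = asin((r1+r2)/C) = asin(26/37) = 44.6442°
wrap1 = wrap2 = π + 2β = 269.2885°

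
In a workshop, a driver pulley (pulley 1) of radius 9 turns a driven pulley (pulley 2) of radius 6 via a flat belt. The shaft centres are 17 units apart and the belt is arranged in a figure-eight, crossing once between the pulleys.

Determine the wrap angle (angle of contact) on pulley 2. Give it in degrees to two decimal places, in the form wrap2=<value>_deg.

wrap2=303.86_deg

crossed belt: β = asin((r1+r2)/C) = asin(15/17) = 61.9275°
wrap1 = wrap2 = π + 2β = 303.8550°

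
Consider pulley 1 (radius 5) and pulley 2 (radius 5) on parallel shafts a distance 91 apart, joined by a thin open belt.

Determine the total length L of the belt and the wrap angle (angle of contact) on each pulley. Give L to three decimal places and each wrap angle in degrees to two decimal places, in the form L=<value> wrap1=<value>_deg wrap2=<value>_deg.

L=213.416 wrap1=180.00_deg wrap2=180.00_deg

open belt: β = asin((r2−r1)/C) = asin(0/91) = 0.0000°
wrap1 = π − 2β = 180.0000°
wrap2 = π + 2β = 180.0000°
tangent length = C·cosβ = 91.0000
L = r1·wrap1 + r2·wrap2 + 2·C·cosβ = 5·3.1416 + 5·3.1416 + 2·91.0000 = 213.4159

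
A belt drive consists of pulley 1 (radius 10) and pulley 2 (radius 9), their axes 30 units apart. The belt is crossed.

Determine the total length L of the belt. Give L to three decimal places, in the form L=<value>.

crossed belt: β = asin((r1+r2)/C) = asin(19/30) = 39.2965°
wrap1 = wrap2 = π + 2β = 258.5930°
tangent length = C·cosβ = 23.2164
L = (r1+r2)·wrap + 2·C·cosβ = 19·4.5133 + 2·23.2164 = 132.1854

L=132.185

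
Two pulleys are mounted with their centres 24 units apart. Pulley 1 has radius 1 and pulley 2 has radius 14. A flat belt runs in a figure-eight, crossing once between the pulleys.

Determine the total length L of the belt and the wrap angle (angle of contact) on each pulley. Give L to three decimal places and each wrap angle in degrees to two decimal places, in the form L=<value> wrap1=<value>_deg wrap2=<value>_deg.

L=104.848 wrap1=257.36_deg wrap2=257.36_deg

crossed belt: β = asin((r1+r2)/C) = asin(15/24) = 38.6822°
wrap1 = wrap2 = π + 2β = 257.3644°
tangent length = C·cosβ = 18.7350
L = (r1+r2)·wrap + 2·C·cosβ = 15·4.4919 + 2·18.7350 = 104.8478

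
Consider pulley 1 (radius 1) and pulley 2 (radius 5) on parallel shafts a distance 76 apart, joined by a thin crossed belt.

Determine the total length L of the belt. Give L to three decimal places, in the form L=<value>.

crossed belt: β = asin((r1+r2)/C) = asin(6/76) = 4.5281°
wrap1 = wrap2 = π + 2β = 189.0561°
tangent length = C·cosβ = 75.7628
L = (r1+r2)·wrap + 2·C·cosβ = 6·3.2997 + 2·75.7628 = 171.3235

L=171.323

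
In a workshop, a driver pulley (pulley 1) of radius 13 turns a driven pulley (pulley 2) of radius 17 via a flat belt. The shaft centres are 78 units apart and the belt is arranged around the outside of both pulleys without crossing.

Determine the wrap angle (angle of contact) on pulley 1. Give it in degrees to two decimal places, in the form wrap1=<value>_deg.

open belt: β = asin((r2−r1)/C) = asin(4/78) = 2.9395°
wrap1 = π − 2β = 174.1209°
wrap2 = π + 2β = 185.8791°

wrap1=174.12_deg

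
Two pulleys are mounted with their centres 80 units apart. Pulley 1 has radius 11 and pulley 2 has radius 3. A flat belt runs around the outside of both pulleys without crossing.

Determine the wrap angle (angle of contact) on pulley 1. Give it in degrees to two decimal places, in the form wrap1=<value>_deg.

wrap1=191.48_deg

open belt: β = asin((r2−r1)/C) = asin(-8/80) = -5.7392°
wrap1 = π − 2β = 191.4783°
wrap2 = π + 2β = 168.5217°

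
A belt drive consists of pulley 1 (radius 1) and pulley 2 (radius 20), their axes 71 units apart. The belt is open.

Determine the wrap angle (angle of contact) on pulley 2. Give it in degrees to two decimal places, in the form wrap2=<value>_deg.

open belt: β = asin((r2−r1)/C) = asin(19/71) = 15.5218°
wrap1 = π − 2β = 148.9563°
wrap2 = π + 2β = 211.0437°

wrap2=211.04_deg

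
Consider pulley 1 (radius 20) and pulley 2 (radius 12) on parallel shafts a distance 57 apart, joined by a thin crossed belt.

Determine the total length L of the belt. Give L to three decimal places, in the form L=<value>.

L=233.020

crossed belt: β = asin((r1+r2)/C) = asin(32/57) = 34.1529°
wrap1 = wrap2 = π + 2β = 248.3058°
tangent length = C·cosβ = 47.1699
L = (r1+r2)·wrap + 2·C·cosβ = 32·4.3338 + 2·47.1699 = 233.0199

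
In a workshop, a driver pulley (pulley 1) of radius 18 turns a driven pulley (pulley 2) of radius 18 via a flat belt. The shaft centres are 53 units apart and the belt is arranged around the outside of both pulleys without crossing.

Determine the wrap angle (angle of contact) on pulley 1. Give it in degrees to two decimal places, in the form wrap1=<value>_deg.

wrap1=180.00_deg

open belt: β = asin((r2−r1)/C) = asin(0/53) = 0.0000°
wrap1 = π − 2β = 180.0000°
wrap2 = π + 2β = 180.0000°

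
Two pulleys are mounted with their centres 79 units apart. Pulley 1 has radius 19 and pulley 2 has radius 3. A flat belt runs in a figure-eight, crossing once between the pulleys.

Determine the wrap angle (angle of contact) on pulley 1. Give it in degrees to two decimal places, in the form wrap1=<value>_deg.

crossed belt: β = asin((r1+r2)/C) = asin(22/79) = 16.1696°
wrap1 = wrap2 = π + 2β = 212.3391°

wrap1=212.34_deg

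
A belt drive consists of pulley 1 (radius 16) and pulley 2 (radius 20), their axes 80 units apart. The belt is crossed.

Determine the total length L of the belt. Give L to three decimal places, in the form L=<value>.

L=289.589

crossed belt: β = asin((r1+r2)/C) = asin(36/80) = 26.7437°
wrap1 = wrap2 = π + 2β = 233.4874°
tangent length = C·cosβ = 71.4423
L = (r1+r2)·wrap + 2·C·cosβ = 36·4.0751 + 2·71.4423 = 289.5890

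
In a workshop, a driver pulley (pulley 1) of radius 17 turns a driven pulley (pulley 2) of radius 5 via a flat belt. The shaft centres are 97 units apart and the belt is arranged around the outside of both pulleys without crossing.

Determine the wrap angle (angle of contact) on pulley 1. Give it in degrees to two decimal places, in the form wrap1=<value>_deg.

wrap1=194.21_deg

open belt: β = asin((r2−r1)/C) = asin(-12/97) = -7.1063°
wrap1 = π − 2β = 194.2127°
wrap2 = π + 2β = 165.7873°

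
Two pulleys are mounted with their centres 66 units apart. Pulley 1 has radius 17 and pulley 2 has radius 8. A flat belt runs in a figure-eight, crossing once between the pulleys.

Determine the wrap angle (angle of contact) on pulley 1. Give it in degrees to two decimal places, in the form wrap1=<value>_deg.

crossed belt: β = asin((r1+r2)/C) = asin(25/66) = 22.2586°
wrap1 = wrap2 = π + 2β = 224.5172°

wrap1=224.52_deg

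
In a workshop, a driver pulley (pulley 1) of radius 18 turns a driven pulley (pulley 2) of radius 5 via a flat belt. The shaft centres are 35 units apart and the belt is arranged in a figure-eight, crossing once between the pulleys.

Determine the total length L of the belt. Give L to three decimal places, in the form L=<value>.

L=158.003

crossed belt: β = asin((r1+r2)/C) = asin(23/35) = 41.0823°
wrap1 = wrap2 = π + 2β = 262.1647°
tangent length = C·cosβ = 26.3818
L = (r1+r2)·wrap + 2·C·cosβ = 23·4.5756 + 2·26.3818 = 158.0033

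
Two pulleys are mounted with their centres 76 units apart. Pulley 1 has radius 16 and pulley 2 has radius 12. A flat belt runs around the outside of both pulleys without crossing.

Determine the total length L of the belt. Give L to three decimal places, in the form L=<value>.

open belt: β = asin((r2−r1)/C) = asin(-4/76) = -3.0170°
wrap1 = π − 2β = 186.0339°
wrap2 = π + 2β = 173.9661°
tangent length = C·cosβ = 75.8947
L = r1·wrap1 + r2·wrap2 + 2·C·cosβ = 16·3.2469 + 12·3.0363 + 2·75.8947 = 240.1752

L=240.175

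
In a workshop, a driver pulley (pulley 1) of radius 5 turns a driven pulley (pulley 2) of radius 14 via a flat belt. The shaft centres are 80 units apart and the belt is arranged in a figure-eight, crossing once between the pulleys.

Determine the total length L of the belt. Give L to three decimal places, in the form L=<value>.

L=224.224

crossed belt: β = asin((r1+r2)/C) = asin(19/80) = 13.7390°
wrap1 = wrap2 = π + 2β = 207.4781°
tangent length = C·cosβ = 77.7110
L = (r1+r2)·wrap + 2·C·cosβ = 19·3.6212 + 2·77.7110 = 224.2243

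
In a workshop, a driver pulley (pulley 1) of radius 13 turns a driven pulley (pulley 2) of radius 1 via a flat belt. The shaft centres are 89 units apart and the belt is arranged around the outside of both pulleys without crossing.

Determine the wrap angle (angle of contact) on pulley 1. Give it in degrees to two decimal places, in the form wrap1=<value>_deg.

wrap1=195.50_deg

open belt: β = asin((r2−r1)/C) = asin(-12/89) = -7.7489°
wrap1 = π − 2β = 195.4977°
wrap2 = π + 2β = 164.5023°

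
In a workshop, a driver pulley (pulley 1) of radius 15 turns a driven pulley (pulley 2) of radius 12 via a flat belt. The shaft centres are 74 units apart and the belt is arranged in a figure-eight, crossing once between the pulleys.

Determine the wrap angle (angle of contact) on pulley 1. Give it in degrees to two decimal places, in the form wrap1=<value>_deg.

wrap1=222.80_deg

crossed belt: β = asin((r1+r2)/C) = asin(27/74) = 21.3993°
wrap1 = wrap2 = π + 2β = 222.7985°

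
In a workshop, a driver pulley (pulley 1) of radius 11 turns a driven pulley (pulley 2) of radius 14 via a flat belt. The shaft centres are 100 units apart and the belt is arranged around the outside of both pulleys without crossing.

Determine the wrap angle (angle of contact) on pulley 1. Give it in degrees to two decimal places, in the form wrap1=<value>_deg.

wrap1=176.56_deg

open belt: β = asin((r2−r1)/C) = asin(3/100) = 1.7191°
wrap1 = π − 2β = 176.5617°
wrap2 = π + 2β = 183.4383°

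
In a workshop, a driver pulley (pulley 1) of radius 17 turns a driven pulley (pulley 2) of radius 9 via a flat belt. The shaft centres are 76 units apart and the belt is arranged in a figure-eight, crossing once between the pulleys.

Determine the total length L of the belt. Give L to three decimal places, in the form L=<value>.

crossed belt: β = asin((r1+r2)/C) = asin(26/76) = 20.0052°
wrap1 = wrap2 = π + 2β = 220.0104°
tangent length = C·cosβ = 71.4143
L = (r1+r2)·wrap + 2·C·cosβ = 26·3.8399 + 2·71.4143 = 242.6661

L=242.666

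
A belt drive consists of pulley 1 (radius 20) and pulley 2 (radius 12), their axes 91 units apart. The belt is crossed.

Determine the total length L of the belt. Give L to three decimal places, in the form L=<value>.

crossed belt: β = asin((r1+r2)/C) = asin(32/91) = 20.5882°
wrap1 = wrap2 = π + 2β = 221.1763°
tangent length = C·cosβ = 85.1880
L = (r1+r2)·wrap + 2·C·cosβ = 32·3.8603 + 2·85.1880 = 293.9042

L=293.904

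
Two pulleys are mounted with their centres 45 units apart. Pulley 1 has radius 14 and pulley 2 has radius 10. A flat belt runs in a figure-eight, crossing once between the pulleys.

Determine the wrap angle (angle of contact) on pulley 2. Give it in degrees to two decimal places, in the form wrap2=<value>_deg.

wrap2=244.46_deg

crossed belt: β = asin((r1+r2)/C) = asin(24/45) = 32.2310°
wrap1 = wrap2 = π + 2β = 244.4619°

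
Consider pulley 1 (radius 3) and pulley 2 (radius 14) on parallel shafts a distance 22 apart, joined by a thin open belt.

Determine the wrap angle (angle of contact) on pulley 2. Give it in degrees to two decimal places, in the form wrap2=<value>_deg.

wrap2=240.00_deg

open belt: β = asin((r2−r1)/C) = asin(11/22) = 30.0000°
wrap1 = π − 2β = 120.0000°
wrap2 = π + 2β = 240.0000°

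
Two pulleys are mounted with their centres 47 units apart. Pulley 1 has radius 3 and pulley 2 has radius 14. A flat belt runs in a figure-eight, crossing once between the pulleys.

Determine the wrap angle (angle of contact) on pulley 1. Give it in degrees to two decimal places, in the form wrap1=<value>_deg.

crossed belt: β = asin((r1+r2)/C) = asin(17/47) = 21.2048°
wrap1 = wrap2 = π + 2β = 222.4095°

wrap1=222.41_deg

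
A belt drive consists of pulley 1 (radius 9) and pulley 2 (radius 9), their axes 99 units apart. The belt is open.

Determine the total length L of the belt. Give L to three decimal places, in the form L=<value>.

L=254.549

open belt: β = asin((r2−r1)/C) = asin(0/99) = 0.0000°
wrap1 = π − 2β = 180.0000°
wrap2 = π + 2β = 180.0000°
tangent length = C·cosβ = 99.0000
L = r1·wrap1 + r2·wrap2 + 2·C·cosβ = 9·3.1416 + 9·3.1416 + 2·99.0000 = 254.5487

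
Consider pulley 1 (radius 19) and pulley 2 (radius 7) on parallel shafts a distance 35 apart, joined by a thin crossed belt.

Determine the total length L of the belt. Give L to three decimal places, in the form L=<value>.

L=172.084

crossed belt: β = asin((r1+r2)/C) = asin(26/35) = 47.9754°
wrap1 = wrap2 = π + 2β = 275.9507°
tangent length = C·cosβ = 23.4307
L = (r1+r2)·wrap + 2·C·cosβ = 26·4.8162 + 2·23.4307 = 172.0840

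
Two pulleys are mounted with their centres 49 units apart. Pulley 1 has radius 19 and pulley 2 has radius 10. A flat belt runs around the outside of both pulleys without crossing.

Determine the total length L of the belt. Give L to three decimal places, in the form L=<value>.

open belt: β = asin((r2−r1)/C) = asin(-9/49) = -10.5838°
wrap1 = π − 2β = 201.1676°
wrap2 = π + 2β = 158.8324°
tangent length = C·cosβ = 48.1664
L = r1·wrap1 + r2·wrap2 + 2·C·cosβ = 19·3.5110 + 10·2.7721 + 2·48.1664 = 190.7639

L=190.764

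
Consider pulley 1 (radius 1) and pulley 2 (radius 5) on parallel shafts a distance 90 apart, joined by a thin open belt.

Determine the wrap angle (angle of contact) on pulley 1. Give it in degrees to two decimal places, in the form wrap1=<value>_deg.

wrap1=174.91_deg

open belt: β = asin((r2−r1)/C) = asin(4/90) = 2.5473°
wrap1 = π − 2β = 174.9054°
wrap2 = π + 2β = 185.0946°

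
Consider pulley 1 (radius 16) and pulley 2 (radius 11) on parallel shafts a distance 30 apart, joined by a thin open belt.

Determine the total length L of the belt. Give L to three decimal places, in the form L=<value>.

open belt: β = asin((r2−r1)/C) = asin(-5/30) = -9.5941°
wrap1 = π − 2β = 199.1881°
wrap2 = π + 2β = 160.8119°
tangent length = C·cosβ = 29.5804
L = r1·wrap1 + r2·wrap2 + 2·C·cosβ = 16·3.4765 + 11·2.8067 + 2·29.5804 = 145.6583

L=145.658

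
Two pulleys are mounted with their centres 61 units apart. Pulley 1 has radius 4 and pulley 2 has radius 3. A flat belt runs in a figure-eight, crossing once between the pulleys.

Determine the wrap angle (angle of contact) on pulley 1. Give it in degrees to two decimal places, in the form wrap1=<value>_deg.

wrap1=193.18_deg

crossed belt: β = asin((r1+r2)/C) = asin(7/61) = 6.5894°
wrap1 = wrap2 = π + 2β = 193.1789°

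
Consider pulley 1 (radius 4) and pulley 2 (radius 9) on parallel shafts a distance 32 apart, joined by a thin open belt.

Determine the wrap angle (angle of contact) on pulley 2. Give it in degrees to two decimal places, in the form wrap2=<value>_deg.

open belt: β = asin((r2−r1)/C) = asin(5/32) = 8.9893°
wrap1 = π − 2β = 162.0214°
wrap2 = π + 2β = 197.9786°

wrap2=197.98_deg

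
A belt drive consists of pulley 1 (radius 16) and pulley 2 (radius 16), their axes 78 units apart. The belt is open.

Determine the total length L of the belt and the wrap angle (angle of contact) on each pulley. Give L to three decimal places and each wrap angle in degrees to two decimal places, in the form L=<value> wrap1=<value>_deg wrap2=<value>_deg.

open belt: β = asin((r2−r1)/C) = asin(0/78) = 0.0000°
wrap1 = π − 2β = 180.0000°
wrap2 = π + 2β = 180.0000°
tangent length = C·cosβ = 78.0000
L = r1·wrap1 + r2·wrap2 + 2·C·cosβ = 16·3.1416 + 16·3.1416 + 2·78.0000 = 256.5310

L=256.531 wrap1=180.00_deg wrap2=180.00_deg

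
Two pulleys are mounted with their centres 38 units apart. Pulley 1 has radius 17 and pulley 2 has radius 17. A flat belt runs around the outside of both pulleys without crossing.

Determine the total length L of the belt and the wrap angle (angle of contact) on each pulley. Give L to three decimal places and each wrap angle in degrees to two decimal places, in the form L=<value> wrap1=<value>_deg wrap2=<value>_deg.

L=182.814 wrap1=180.00_deg wrap2=180.00_deg

open belt: β = asin((r2−r1)/C) = asin(0/38) = 0.0000°
wrap1 = π − 2β = 180.0000°
wrap2 = π + 2β = 180.0000°
tangent length = C·cosβ = 38.0000
L = r1·wrap1 + r2·wrap2 + 2·C·cosβ = 17·3.1416 + 17·3.1416 + 2·38.0000 = 182.8142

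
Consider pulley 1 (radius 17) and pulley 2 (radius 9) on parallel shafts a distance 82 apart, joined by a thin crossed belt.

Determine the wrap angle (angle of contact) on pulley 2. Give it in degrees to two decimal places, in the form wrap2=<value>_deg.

wrap2=216.97_deg

crossed belt: β = asin((r1+r2)/C) = asin(26/82) = 18.4860°
wrap1 = wrap2 = π + 2β = 216.9720°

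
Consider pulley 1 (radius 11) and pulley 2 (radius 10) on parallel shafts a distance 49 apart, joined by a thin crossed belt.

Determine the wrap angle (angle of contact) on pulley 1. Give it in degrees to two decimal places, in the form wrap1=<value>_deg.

wrap1=230.75_deg

crossed belt: β = asin((r1+r2)/C) = asin(21/49) = 25.3769°
wrap1 = wrap2 = π + 2β = 230.7539°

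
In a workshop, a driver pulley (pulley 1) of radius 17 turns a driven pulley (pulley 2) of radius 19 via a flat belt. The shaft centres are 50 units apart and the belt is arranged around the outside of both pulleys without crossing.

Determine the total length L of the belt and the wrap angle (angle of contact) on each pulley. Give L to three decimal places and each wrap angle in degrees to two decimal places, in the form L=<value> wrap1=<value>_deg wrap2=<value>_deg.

open belt: β = asin((r2−r1)/C) = asin(2/50) = 2.2924°
wrap1 = π − 2β = 175.4151°
wrap2 = π + 2β = 184.5849°
tangent length = C·cosβ = 49.9600
L = r1·wrap1 + r2·wrap2 + 2·C·cosβ = 17·3.0616 + 19·3.2216 + 2·49.9600 = 213.1773

L=213.177 wrap1=175.42_deg wrap2=184.58_deg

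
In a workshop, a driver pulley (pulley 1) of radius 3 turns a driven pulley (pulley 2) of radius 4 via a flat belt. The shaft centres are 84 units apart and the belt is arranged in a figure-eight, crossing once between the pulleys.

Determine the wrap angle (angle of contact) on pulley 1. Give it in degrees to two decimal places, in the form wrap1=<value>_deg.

crossed belt: β = asin((r1+r2)/C) = asin(7/84) = 4.7802°
wrap1 = wrap2 = π + 2β = 189.5604°

wrap1=189.56_deg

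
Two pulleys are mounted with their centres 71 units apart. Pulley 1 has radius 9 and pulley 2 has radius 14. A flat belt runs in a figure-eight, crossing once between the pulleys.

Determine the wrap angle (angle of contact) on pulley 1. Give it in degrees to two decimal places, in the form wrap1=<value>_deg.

wrap1=217.80_deg

crossed belt: β = asin((r1+r2)/C) = asin(23/71) = 18.9016°
wrap1 = wrap2 = π + 2β = 217.8032°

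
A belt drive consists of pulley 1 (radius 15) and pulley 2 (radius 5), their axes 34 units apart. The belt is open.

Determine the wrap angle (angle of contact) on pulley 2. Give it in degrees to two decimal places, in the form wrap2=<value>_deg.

wrap2=145.79_deg

open belt: β = asin((r2−r1)/C) = asin(-10/34) = -17.1046°
wrap1 = π − 2β = 214.2093°
wrap2 = π + 2β = 145.7907°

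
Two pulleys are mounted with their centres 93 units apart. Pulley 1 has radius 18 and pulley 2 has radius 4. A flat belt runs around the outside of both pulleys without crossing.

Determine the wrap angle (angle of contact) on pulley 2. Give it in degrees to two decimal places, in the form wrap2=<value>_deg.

wrap2=162.68_deg

open belt: β = asin((r2−r1)/C) = asin(-14/93) = -8.6581°
wrap1 = π − 2β = 197.3162°
wrap2 = π + 2β = 162.6838°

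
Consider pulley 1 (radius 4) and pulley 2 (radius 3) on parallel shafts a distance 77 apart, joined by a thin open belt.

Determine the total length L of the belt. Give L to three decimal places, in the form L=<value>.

L=176.004

open belt: β = asin((r2−r1)/C) = asin(-1/77) = -0.7441°
wrap1 = π − 2β = 181.4882°
wrap2 = π + 2β = 178.5118°
tangent length = C·cosβ = 76.9935
L = r1·wrap1 + r2·wrap2 + 2·C·cosβ = 4·3.1676 + 3·3.1156 + 2·76.9935 = 176.0041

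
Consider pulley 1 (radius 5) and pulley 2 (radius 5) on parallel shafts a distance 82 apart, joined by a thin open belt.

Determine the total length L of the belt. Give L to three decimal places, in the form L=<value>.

L=195.416

open belt: β = asin((r2−r1)/C) = asin(0/82) = 0.0000°
wrap1 = π − 2β = 180.0000°
wrap2 = π + 2β = 180.0000°
tangent length = C·cosβ = 82.0000
L = r1·wrap1 + r2·wrap2 + 2·C·cosβ = 5·3.1416 + 5·3.1416 + 2·82.0000 = 195.4159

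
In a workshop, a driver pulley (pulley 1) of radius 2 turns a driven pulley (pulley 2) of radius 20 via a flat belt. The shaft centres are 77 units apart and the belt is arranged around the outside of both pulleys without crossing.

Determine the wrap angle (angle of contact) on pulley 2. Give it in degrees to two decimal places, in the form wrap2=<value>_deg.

wrap2=207.04_deg

open belt: β = asin((r2−r1)/C) = asin(18/77) = 13.5189°
wrap1 = π − 2β = 152.9622°
wrap2 = π + 2β = 207.0378°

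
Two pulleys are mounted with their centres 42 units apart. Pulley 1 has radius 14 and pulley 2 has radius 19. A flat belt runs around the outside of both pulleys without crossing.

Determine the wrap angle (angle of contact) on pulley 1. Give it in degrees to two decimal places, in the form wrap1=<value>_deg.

wrap1=166.33_deg

open belt: β = asin((r2−r1)/C) = asin(5/42) = 6.8371°
wrap1 = π − 2β = 166.3257°
wrap2 = π + 2β = 193.6743°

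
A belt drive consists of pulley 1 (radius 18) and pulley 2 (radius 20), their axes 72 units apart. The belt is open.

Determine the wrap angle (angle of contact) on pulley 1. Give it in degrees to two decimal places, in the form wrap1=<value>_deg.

wrap1=176.82_deg

open belt: β = asin((r2−r1)/C) = asin(2/72) = 1.5918°
wrap1 = π − 2β = 176.8165°
wrap2 = π + 2β = 183.1835°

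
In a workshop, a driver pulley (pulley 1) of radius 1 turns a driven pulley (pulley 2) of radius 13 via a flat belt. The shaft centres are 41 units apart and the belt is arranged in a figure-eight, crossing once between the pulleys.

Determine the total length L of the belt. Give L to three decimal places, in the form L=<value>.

L=130.811

crossed belt: β = asin((r1+r2)/C) = asin(14/41) = 19.9661°
wrap1 = wrap2 = π + 2β = 219.9321°
tangent length = C·cosβ = 38.5357
L = (r1+r2)·wrap + 2·C·cosβ = 14·3.8385 + 2·38.5357 = 130.8109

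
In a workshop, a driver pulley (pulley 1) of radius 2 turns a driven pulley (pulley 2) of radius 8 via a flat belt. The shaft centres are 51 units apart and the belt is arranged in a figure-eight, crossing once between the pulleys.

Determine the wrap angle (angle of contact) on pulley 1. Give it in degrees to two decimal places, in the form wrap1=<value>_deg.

wrap1=202.62_deg

crossed belt: β = asin((r1+r2)/C) = asin(10/51) = 11.3077°
wrap1 = wrap2 = π + 2β = 202.6155°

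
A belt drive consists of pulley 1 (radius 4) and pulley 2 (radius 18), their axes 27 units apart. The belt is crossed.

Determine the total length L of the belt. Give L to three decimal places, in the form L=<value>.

crossed belt: β = asin((r1+r2)/C) = asin(22/27) = 54.5691°
wrap1 = wrap2 = π + 2β = 289.1381°
tangent length = C·cosβ = 15.6525
L = (r1+r2)·wrap + 2·C·cosβ = 22·5.0464 + 2·15.6525 = 142.3260

L=142.326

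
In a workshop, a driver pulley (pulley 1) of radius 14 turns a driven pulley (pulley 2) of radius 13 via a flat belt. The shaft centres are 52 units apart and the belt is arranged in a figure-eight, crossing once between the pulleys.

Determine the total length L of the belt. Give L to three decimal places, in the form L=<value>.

crossed belt: β = asin((r1+r2)/C) = asin(27/52) = 31.2807°
wrap1 = wrap2 = π + 2β = 242.5613°
tangent length = C·cosβ = 44.4410
L = (r1+r2)·wrap + 2·C·cosβ = 27·4.2335 + 2·44.4410 = 203.1863

L=203.186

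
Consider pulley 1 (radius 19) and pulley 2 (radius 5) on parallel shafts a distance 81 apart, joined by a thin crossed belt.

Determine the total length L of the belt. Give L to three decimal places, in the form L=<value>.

crossed belt: β = asin((r1+r2)/C) = asin(24/81) = 17.2353°
wrap1 = wrap2 = π + 2β = 214.4706°
tangent length = C·cosβ = 77.3628
L = (r1+r2)·wrap + 2·C·cosβ = 24·3.7432 + 2·77.3628 = 244.5628

L=244.563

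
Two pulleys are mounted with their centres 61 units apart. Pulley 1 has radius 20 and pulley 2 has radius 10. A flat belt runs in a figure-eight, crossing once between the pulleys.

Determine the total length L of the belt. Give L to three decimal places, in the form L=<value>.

crossed belt: β = asin((r1+r2)/C) = asin(30/61) = 29.4592°
wrap1 = wrap2 = π + 2β = 238.9183°
tangent length = C·cosβ = 53.1131
L = (r1+r2)·wrap + 2·C·cosβ = 30·4.1699 + 2·53.1131 = 231.3235

L=231.324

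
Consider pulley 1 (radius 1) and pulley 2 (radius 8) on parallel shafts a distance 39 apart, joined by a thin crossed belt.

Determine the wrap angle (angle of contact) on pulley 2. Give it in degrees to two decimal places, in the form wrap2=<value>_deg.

crossed belt: β = asin((r1+r2)/C) = asin(9/39) = 13.3424°
wrap1 = wrap2 = π + 2β = 206.6847°

wrap2=206.68_deg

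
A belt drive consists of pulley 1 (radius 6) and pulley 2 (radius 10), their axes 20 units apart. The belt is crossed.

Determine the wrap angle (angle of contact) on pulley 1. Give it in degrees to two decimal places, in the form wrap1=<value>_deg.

wrap1=286.26_deg

crossed belt: β = asin((r1+r2)/C) = asin(16/20) = 53.1301°
wrap1 = wrap2 = π + 2β = 286.2602°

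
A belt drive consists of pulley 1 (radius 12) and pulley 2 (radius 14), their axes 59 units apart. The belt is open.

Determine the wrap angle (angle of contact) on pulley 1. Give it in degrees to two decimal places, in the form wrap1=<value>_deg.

open belt: β = asin((r2−r1)/C) = asin(2/59) = 1.9426°
wrap1 = π − 2β = 176.1148°
wrap2 = π + 2β = 183.8852°

wrap1=176.11_deg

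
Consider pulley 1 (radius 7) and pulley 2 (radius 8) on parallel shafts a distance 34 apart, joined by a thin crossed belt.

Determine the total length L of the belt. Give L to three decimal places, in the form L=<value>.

L=121.856

crossed belt: β = asin((r1+r2)/C) = asin(15/34) = 26.1790°
wrap1 = wrap2 = π + 2β = 232.3579°
tangent length = C·cosβ = 30.5123
L = (r1+r2)·wrap + 2·C·cosβ = 15·4.0554 + 2·30.5123 = 121.8558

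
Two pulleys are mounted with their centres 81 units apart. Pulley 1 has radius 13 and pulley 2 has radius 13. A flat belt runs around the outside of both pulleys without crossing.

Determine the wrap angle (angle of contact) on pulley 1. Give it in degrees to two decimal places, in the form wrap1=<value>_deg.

wrap1=180.00_deg

open belt: β = asin((r2−r1)/C) = asin(0/81) = 0.0000°
wrap1 = π − 2β = 180.0000°
wrap2 = π + 2β = 180.0000°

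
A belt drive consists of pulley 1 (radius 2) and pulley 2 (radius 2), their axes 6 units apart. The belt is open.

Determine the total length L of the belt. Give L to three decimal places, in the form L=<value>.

L=24.566

open belt: β = asin((r2−r1)/C) = asin(0/6) = 0.0000°
wrap1 = π − 2β = 180.0000°
wrap2 = π + 2β = 180.0000°
tangent length = C·cosβ = 6.0000
L = r1·wrap1 + r2·wrap2 + 2·C·cosβ = 2·3.1416 + 2·3.1416 + 2·6.0000 = 24.5664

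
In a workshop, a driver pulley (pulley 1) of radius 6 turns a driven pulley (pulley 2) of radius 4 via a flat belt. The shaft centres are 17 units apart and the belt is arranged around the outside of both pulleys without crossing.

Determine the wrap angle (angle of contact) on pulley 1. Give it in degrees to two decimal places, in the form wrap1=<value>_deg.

wrap1=193.51_deg

open belt: β = asin((r2−r1)/C) = asin(-2/17) = -6.7563°
wrap1 = π − 2β = 193.5127°
wrap2 = π + 2β = 166.4873°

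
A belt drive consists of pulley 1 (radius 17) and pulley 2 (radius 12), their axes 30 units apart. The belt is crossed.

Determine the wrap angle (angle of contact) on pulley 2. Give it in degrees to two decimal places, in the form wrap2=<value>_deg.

wrap2=330.33_deg

crossed belt: β = asin((r1+r2)/C) = asin(29/30) = 75.1649°
wrap1 = wrap2 = π + 2β = 330.3298°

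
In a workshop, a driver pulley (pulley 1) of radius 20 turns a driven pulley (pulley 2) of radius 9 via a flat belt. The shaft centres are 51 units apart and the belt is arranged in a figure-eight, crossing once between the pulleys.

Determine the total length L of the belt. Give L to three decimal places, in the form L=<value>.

L=210.091

crossed belt: β = asin((r1+r2)/C) = asin(29/51) = 34.6546°
wrap1 = wrap2 = π + 2β = 249.3091°
tangent length = C·cosβ = 41.9524
L = (r1+r2)·wrap + 2·C·cosβ = 29·4.3513 + 2·41.9524 = 210.0914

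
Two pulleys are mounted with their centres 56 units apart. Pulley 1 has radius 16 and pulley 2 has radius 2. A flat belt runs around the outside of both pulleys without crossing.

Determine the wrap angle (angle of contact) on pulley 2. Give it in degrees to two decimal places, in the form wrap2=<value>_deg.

open belt: β = asin((r2−r1)/C) = asin(-14/56) = -14.4775°
wrap1 = π − 2β = 208.9550°
wrap2 = π + 2β = 151.0450°

wrap2=151.04_deg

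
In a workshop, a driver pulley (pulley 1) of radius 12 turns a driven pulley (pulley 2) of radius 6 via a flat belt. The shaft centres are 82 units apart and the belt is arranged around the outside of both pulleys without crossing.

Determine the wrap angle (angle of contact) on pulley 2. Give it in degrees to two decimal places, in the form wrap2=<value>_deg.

open belt: β = asin((r2−r1)/C) = asin(-6/82) = -4.1961°
wrap1 = π − 2β = 188.3922°
wrap2 = π + 2β = 171.6078°

wrap2=171.61_deg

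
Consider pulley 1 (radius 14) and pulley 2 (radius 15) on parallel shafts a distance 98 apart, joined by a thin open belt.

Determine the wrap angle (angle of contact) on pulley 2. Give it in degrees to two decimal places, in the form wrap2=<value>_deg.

wrap2=181.17_deg

open belt: β = asin((r2−r1)/C) = asin(1/98) = 0.5847°
wrap1 = π − 2β = 178.8307°
wrap2 = π + 2β = 181.1693°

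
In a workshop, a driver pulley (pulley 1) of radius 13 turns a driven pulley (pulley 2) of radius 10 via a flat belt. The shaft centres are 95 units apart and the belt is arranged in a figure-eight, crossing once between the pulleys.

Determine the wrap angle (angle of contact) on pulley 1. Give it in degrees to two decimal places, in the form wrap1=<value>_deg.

wrap1=208.02_deg

crossed belt: β = asin((r1+r2)/C) = asin(23/95) = 14.0108°
wrap1 = wrap2 = π + 2β = 208.0217°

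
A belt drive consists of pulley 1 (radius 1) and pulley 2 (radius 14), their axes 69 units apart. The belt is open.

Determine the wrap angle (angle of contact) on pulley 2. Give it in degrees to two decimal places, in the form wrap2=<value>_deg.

wrap2=201.72_deg

open belt: β = asin((r2−r1)/C) = asin(13/69) = 10.8598°
wrap1 = π − 2β = 158.2805°
wrap2 = π + 2β = 201.7195°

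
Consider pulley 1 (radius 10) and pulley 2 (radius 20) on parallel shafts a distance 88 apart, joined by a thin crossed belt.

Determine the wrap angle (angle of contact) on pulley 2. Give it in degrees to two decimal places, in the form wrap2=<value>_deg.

crossed belt: β = asin((r1+r2)/C) = asin(30/88) = 19.9323°
wrap1 = wrap2 = π + 2β = 219.8645°

wrap2=219.86_deg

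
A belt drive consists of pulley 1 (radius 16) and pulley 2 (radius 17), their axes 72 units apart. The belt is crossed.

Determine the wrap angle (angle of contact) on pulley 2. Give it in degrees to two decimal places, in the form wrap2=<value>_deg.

wrap2=234.56_deg

crossed belt: β = asin((r1+r2)/C) = asin(33/72) = 27.2796°
wrap1 = wrap2 = π + 2β = 234.5592°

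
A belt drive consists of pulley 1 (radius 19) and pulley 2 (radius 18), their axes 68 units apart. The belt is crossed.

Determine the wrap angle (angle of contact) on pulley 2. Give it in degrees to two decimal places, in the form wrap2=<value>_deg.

wrap2=245.93_deg

crossed belt: β = asin((r1+r2)/C) = asin(37/68) = 32.9644°
wrap1 = wrap2 = π + 2β = 245.9288°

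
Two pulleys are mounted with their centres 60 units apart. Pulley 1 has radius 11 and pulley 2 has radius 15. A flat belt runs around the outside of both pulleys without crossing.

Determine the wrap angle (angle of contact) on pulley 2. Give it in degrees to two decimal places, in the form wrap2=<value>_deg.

open belt: β = asin((r2−r1)/C) = asin(4/60) = 3.8226°
wrap1 = π − 2β = 172.3549°
wrap2 = π + 2β = 187.6451°

wrap2=187.65_deg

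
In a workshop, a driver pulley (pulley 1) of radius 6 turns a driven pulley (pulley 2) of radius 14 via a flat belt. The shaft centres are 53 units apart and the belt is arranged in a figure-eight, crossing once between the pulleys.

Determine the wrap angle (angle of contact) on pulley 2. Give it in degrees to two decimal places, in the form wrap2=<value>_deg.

crossed belt: β = asin((r1+r2)/C) = asin(20/53) = 22.1702°
wrap1 = wrap2 = π + 2β = 224.3403°

wrap2=224.34_deg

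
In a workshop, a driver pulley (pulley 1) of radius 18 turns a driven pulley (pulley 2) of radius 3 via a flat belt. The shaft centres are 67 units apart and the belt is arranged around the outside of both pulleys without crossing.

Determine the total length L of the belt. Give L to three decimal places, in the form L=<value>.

L=203.346

open belt: β = asin((r2−r1)/C) = asin(-15/67) = -12.9371°
wrap1 = π − 2β = 205.8741°
wrap2 = π + 2β = 154.1259°
tangent length = C·cosβ = 65.2993
L = r1·wrap1 + r2·wrap2 + 2·C·cosβ = 18·3.5932 + 3·2.6900 + 2·65.2993 = 203.3459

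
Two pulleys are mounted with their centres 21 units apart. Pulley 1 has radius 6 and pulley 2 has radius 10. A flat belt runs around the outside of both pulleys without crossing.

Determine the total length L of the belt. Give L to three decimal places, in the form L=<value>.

L=93.030

open belt: β = asin((r2−r1)/C) = asin(4/21) = 10.9806°
wrap1 = π − 2β = 158.0388°
wrap2 = π + 2β = 201.9612°
tangent length = C·cosβ = 20.6155
L = r1·wrap1 + r2·wrap2 + 2·C·cosβ = 6·2.7583 + 10·3.5249 + 2·20.6155 = 93.0297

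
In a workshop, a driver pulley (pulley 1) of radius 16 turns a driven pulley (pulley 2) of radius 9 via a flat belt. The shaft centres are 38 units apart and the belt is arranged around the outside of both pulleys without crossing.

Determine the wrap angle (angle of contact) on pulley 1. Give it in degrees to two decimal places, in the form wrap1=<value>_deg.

open belt: β = asin((r2−r1)/C) = asin(-7/38) = -10.6151°
wrap1 = π − 2β = 201.2302°
wrap2 = π + 2β = 158.7698°

wrap1=201.23_deg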